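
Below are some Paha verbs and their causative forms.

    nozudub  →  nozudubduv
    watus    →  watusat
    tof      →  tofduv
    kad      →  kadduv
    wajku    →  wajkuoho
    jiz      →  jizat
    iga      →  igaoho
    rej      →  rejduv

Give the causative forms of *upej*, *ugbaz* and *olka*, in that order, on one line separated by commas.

The alternation tracks the final sound of the stem — -at when the stem ends in a sibilant (*watus*, *jiz*); -duv when the stem ends in a non-sibilant consonant (*nozudub*, *tof*, *kad*, *rej*); -oho when the stem ends in a vowel (*wajku*, *iga*).
*upej*: final sound = /j/, a non-sibilant consonant → -duv → *upejduv*.
*ugbaz*: final sound = /z/, a sibilant → -at → *ugbazat*.
*olka* — final sound /a/ (a vowel) → -oho → *olkaoho*.

upejduv, ugbazat, olkaoho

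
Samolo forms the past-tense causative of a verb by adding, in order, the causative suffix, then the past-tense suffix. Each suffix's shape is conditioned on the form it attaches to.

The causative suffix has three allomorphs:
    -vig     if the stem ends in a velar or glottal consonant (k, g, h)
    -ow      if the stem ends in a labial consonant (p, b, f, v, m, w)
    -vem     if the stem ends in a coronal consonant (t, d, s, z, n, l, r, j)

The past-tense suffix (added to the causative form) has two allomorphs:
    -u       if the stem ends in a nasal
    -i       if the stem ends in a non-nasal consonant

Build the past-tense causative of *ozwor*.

ozworvemu

*ozwor* — final consonant /r/ (coronal) → -vem → *ozworvem*.
The final consonant of the causative form *ozworvem* is /m/, which is a nasal, so the past-tense suffix is -u, giving *ozworvemu*.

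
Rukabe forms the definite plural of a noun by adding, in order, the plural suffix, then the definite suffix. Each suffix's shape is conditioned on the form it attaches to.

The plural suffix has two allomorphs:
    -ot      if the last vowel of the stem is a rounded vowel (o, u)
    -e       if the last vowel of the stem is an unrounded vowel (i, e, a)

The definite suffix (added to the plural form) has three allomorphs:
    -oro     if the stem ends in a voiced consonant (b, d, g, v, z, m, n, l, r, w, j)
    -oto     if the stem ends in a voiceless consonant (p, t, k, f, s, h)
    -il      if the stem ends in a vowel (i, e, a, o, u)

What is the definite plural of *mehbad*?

*mehbad* — last vowel /a/ (an unrounded vowel) → -e → *mehbade*.
The plural form *mehbade* — final sound /e/ (a vowel) → -il → *mehbadeil*.

mehbadeil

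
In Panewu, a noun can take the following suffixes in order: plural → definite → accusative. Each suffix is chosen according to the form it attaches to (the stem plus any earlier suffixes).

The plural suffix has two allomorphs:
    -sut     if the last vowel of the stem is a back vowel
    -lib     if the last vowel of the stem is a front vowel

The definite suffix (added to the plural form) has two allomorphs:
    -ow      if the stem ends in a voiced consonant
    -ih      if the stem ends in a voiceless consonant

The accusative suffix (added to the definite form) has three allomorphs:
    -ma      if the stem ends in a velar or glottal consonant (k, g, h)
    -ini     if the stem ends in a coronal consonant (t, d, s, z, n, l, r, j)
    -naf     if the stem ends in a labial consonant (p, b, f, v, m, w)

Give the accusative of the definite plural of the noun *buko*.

The last vowel of *buko* is /o/, which is a back vowel, so the plural suffix is -sut, giving *bukosut*.
The plural form *bukosut* — final consonant /t/ (voiceless) → -ih → *bukosutih*.
Since the final consonant of the definite form *bukosutih* is /h/ (velar/glottal), it takes -ma, giving *bukosutihma*.

bukosutihma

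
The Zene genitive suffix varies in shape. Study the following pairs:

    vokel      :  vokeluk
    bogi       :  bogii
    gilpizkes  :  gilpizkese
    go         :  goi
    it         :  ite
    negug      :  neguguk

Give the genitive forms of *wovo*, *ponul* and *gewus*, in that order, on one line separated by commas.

wovoi, ponuluk, gewuse

Looking at the final sound of each stem: -e when the stem ends in a voiceless consonant (*gilpizkes*, *it*); -uk when the stem ends in a voiced consonant (*vokel*, *negug*); -i when the stem ends in a vowel (*bogi*, *go*).
Since the final sound of *wovo* is /o/ (a vowel), it takes -i, giving *wovoi*.
*ponul* — final sound /l/ (a voiced consonant) → -uk → *ponuluk*.
Since the final sound of *gewus* is /s/ (a voiceless consonant), it takes -e, giving *gewuse*.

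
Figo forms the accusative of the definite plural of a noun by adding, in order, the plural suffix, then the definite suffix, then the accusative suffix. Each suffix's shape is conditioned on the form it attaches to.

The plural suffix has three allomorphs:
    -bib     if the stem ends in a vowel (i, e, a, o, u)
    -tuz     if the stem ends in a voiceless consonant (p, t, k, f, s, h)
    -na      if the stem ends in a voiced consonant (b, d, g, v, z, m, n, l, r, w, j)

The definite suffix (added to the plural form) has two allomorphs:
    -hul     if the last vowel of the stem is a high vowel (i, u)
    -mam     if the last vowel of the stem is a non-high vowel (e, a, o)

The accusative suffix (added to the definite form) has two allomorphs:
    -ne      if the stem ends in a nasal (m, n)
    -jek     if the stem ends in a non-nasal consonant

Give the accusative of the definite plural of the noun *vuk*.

The final sound of *vuk* is /k/, which is a voiceless consonant, so the plural suffix is -tuz, giving *vuktuz*.
The plural form *vuktuz*: last vowel = /u/, a high vowel → -hul → *vuktuzhul*.
The definite form *vuktuzhul* — final consonant /l/ (non-nasal) → -jek → *vuktuzhuljek*.

vuktuzhuljek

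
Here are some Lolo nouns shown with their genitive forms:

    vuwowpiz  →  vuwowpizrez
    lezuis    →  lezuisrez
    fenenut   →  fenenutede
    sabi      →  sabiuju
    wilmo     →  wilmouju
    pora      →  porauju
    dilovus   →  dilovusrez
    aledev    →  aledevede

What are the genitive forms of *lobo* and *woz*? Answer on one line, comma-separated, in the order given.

lobouju, wozrez

The suffix is conditioned by the final sound: -rez when the stem ends in a sibilant (*vuwowpiz*, *lezuis*, *dilovus*); -ede when the stem ends in a non-sibilant consonant (*fenenut*, *aledev*); -uju when the stem ends in a vowel (*sabi*, *wilmo*, *pora*).
Since the final sound of *lobo* is /o/ (a vowel), it takes -uju, giving *lobouju*.
Since the final sound of *woz* is /z/ (a sibilant), it takes -rez, giving *wozrez*.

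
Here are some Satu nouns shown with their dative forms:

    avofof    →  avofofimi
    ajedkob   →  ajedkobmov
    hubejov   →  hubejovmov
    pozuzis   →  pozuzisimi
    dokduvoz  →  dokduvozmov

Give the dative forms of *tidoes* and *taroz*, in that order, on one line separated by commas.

tidoesimi, tarozmov

The alternation tracks the final consonant of the stem — -imi when the stem ends in a voiceless consonant (*avofof*, *pozuzis*); -mov when the stem ends in a voiced consonant (*ajedkob*, *hubejov*, *dokduvoz*).
*tidoes*: final consonant = /s/, voiceless → -imi → *tidoesimi*.
*taroz* — final consonant /z/ (voiced) → -mov → *tarozmov*.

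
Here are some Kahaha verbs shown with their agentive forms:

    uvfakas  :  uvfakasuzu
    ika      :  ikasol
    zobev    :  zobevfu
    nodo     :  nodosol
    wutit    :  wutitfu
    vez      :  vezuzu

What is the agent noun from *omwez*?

omwezuzu

The pattern is sibilance of the final sound: -uzu when the stem ends in a sibilant (*uvfakas*, *vez*); -fu when the stem ends in a non-sibilant consonant (*zobev*, *wutit*); -sol when the stem ends in a vowel (*ika*, *nodo*).
Since the final sound of *omwez* is /z/ (a sibilant), it takes -uzu, giving *omwezuzu*.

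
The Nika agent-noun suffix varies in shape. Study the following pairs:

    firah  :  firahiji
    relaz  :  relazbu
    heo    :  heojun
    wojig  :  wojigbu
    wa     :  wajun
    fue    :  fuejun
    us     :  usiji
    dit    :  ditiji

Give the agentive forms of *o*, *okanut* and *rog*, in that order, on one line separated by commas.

Looking at the final sound of each stem: -iji when the stem ends in a voiceless consonant (*firah*, *us*, *dit*); -bu when the stem ends in a voiced consonant (*relaz*, *wojig*); -jun when the stem ends in a vowel (*heo*, *wa*, *fue*).
The final sound of *o* is /o/, which is a vowel, so the suffix is -jun, giving *ojun*.
*okanut* — final sound /t/ (a voiceless consonant) → -iji → *okanutiji*.
The final sound of *rog* is /g/, which is a voiced consonant, so the suffix is -bu, giving *rogbu*.

ojun, okanutiji, rogbu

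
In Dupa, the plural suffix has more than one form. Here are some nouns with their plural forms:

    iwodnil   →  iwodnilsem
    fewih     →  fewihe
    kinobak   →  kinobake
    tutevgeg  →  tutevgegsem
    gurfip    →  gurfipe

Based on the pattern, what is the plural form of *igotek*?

igoteke

Looking at the final consonant of each stem: -e when the stem ends in a voiceless consonant (*fewih*, *kinobak*, *gurfip*); -sem when the stem ends in a voiced consonant (*iwodnil*, *tutevgeg*).
*igotek* — final consonant /k/ (voiceless) → -e → *igoteke*.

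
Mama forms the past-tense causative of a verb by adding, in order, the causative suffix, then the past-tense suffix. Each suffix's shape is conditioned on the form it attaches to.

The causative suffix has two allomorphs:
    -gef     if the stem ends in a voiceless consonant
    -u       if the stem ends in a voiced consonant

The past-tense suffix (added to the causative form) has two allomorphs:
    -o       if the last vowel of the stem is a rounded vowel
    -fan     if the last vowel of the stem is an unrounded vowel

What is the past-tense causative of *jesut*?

jesutgeffan

The final consonant of *jesut* is /t/, which is voiceless, so the causative suffix is -gef, giving *jesutgef*.
The last vowel of the causative form *jesutgef* is /e/, which is an unrounded vowel, so the past-tense suffix is -fan, giving *jesutgeffan*.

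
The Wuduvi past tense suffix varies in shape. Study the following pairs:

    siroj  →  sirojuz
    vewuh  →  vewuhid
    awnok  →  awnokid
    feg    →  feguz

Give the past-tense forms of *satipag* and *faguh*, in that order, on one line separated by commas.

The suffix is conditioned by the final consonant: -id when the stem ends in a voiceless consonant (*vewuh*, *awnok*); -uz when the stem ends in a voiced consonant (*siroj*, *feg*).
*satipag*: final consonant = /g/, voiced → -uz → *satipaguz*.
*faguh* — final consonant /h/ (voiceless) → -id → *faguhid*.

satipaguz, faguhid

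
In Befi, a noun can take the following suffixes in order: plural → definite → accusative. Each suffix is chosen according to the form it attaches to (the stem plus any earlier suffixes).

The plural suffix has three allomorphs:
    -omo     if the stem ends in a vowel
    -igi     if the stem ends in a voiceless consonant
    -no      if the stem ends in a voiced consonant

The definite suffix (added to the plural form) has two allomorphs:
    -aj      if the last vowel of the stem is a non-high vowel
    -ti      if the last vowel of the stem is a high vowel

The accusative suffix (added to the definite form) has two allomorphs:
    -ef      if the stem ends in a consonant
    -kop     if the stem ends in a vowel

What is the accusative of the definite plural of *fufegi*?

The final sound of *fufegi* is /i/, which is a vowel, so the plural suffix is -omo, giving *fufegiomo*.
Since the last vowel of the plural form *fufegiomo* is /o/ (a non-high vowel), it takes -aj, giving *fufegiomoaj*.
The final sound of the definite form *fufegiomoaj* is /j/, which is a consonant, so the accusative suffix is -ef, giving *fufegiomoajef*.

fufegiomoajef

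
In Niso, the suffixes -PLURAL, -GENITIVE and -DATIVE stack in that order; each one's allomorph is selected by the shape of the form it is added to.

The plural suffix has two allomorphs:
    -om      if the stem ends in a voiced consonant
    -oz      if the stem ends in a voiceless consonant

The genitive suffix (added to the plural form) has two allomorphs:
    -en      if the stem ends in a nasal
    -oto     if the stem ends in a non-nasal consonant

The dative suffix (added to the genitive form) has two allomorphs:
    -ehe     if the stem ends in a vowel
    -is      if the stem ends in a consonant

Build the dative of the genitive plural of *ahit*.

The final consonant of *ahit* is /t/, which is voiceless, so the plural suffix is -oz, giving *ahitoz*.
The plural form *ahitoz*: final consonant = /z/, non-nasal → -oto → *ahitozoto*.
The genitive form *ahitozoto* — final sound /o/ (a vowel) → -ehe → *ahitozotoehe*.

ahitozotoehe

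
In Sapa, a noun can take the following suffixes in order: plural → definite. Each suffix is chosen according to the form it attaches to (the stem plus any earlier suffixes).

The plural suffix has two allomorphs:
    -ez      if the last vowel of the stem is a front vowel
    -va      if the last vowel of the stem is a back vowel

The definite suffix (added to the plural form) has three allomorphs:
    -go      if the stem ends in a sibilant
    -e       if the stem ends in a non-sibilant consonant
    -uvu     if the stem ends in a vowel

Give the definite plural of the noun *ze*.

Since the last vowel of *ze* is /e/ (a front vowel), it takes -ez, giving *zeez*.
The plural form *zeez*: final sound = /z/, a sibilant → -go → *zeezgo*.

zeezgo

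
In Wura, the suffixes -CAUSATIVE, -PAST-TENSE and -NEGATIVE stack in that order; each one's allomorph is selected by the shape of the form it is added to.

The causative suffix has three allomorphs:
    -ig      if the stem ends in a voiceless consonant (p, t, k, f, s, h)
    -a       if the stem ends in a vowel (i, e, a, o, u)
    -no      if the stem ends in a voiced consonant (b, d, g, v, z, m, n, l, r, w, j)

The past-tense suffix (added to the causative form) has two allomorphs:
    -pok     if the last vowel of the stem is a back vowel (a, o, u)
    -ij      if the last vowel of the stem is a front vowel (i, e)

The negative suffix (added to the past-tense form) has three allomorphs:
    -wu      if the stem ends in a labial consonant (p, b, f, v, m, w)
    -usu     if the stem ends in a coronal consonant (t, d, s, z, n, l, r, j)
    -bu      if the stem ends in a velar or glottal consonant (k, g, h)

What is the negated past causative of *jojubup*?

*jojubup* — final sound /p/ (a voiceless consonant) → -ig → *jojubupig*.
Since the last vowel of the causative form *jojubupig* is /i/ (a front vowel), it takes -ij, giving *jojubupigij*.
The final consonant of the past-tense form *jojubupigij* is /j/, which is coronal, so the negative suffix is -usu, giving *jojubupigijusu*.

jojubupigijusu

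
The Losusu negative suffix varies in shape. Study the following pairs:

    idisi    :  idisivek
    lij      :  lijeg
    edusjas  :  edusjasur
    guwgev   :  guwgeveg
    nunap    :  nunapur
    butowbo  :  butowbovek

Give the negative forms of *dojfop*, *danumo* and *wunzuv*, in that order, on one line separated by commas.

Looking at the final sound of each stem: -ur when the stem ends in a voiceless consonant (*edusjas*, *nunap*); -eg when the stem ends in a voiced consonant (*lij*, *guwgev*); -vek when the stem ends in a vowel (*idisi*, *butowbo*).
Since the final sound of *dojfop* is /p/ (a voiceless consonant), it takes -ur, giving *dojfopur*.
The final sound of *danumo* is /o/, which is a vowel, so the suffix is -vek, giving *danumovek*.
*wunzuv* — final sound /v/ (a voiced consonant) → -eg → *wunzuveg*.

dojfopur, danumovek, wunzuveg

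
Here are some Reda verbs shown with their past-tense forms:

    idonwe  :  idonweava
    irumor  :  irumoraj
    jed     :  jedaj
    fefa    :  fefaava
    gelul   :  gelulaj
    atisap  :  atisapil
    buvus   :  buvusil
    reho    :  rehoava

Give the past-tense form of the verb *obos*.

obosil

The pattern is voicing of the final sound: -il when the stem ends in a voiceless consonant (*atisap*, *buvus*); -aj when the stem ends in a voiced consonant (*irumor*, *jed*, *gelul*); -ava when the stem ends in a vowel (*idonwe*, *fefa*, *reho*).
*obos*: final sound = /s/, a voiceless consonant → -il → *obosil*.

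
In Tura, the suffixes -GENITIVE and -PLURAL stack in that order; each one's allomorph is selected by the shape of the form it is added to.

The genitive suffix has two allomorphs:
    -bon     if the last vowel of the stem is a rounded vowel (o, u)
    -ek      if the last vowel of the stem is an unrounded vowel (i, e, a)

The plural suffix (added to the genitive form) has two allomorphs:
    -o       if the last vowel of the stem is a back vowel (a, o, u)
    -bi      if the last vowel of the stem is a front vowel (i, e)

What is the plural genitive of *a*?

aekbi

*a*: last vowel = /a/, an unrounded vowel → -ek → *aek*.
The genitive form *aek*: last vowel = /e/, a front vowel → -bi → *aekbi*.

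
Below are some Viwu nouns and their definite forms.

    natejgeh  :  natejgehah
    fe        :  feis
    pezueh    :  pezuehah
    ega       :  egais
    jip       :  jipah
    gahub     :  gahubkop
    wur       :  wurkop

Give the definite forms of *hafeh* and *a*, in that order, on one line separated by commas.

Looking at the final sound of each stem: -ah when the stem ends in a voiceless consonant (*natejgeh*, *pezueh*, *jip*); -kop when the stem ends in a voiced consonant (*gahub*, *wur*); -is when the stem ends in a vowel (*fe*, *ega*).
The final sound of *hafeh* is /h/, which is a voiceless consonant, so the suffix is -ah, giving *hafehah*.
The final sound of *a* is /a/, which is a vowel, so the suffix is -is, giving *ais*.

hafehah, ais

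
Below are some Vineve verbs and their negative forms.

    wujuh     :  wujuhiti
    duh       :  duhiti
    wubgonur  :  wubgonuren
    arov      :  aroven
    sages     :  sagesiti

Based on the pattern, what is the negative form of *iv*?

The suffix is conditioned by the final consonant: -iti when the stem ends in a voiceless consonant (*wujuh*, *duh*, *sages*); -en when the stem ends in a voiced consonant (*wubgonur*, *arov*).
Since the final consonant of *iv* is /v/ (voiced), it takes -en, giving *iven*.

iven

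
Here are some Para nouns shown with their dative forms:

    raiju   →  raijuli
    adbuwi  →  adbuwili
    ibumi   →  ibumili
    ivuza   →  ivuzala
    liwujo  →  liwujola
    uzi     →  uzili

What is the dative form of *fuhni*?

The suffix is conditioned by the last vowel: -li when the last vowel of the stem is a high vowel (*raiju*, *adbuwi*, *ibumi*, *uzi*); -la when the last vowel of the stem is a non-high vowel (*ivuza*, *liwujo*).
*fuhni* — last vowel /i/ (a high vowel) → -li → *fuhnili*.

fuhnili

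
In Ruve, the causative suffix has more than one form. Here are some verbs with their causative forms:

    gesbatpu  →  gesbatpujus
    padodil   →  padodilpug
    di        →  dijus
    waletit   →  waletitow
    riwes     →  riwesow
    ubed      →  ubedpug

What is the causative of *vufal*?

The suffix is conditioned by the final sound: -ow when the stem ends in a voiceless consonant (*waletit*, *riwes*); -pug when the stem ends in a voiced consonant (*padodil*, *ubed*); -jus when the stem ends in a vowel (*gesbatpu*, *di*).
The final sound of *vufal* is /l/, which is a voiced consonant, so the suffix is -pug, giving *vufalpug*.

vufalpug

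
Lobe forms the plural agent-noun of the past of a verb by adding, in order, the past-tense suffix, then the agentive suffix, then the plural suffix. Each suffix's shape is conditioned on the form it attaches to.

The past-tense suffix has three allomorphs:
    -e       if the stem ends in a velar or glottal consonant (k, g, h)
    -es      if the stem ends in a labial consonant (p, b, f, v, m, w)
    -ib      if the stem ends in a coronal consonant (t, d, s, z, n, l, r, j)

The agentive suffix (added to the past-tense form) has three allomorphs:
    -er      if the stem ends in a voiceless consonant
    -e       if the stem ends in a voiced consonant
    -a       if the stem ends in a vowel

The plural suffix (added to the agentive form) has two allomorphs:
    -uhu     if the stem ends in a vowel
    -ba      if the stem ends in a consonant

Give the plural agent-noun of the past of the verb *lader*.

The final consonant of *lader* is /r/, which is coronal, so the past-tense suffix is -ib, giving *laderib*.
The past-tense form *laderib* — final sound /b/ (a voiced consonant) → -e → *laderibe*.
The agentive form *laderibe*: final sound = /e/, a vowel → -uhu → *laderibeuhu*.

laderibeuhu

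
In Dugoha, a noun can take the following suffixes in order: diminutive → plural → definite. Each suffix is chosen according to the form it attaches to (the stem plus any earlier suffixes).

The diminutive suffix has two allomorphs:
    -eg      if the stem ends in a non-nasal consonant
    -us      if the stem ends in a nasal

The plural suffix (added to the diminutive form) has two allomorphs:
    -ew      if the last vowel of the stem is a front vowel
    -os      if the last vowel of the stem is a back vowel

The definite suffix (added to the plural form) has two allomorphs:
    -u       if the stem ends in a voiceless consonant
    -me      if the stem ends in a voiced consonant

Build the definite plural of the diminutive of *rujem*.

The final consonant of *rujem* is /m/, which is a nasal, so the diminutive suffix is -us, giving *rujemus*.
Since the last vowel of the diminutive form *rujemus* is /u/ (a back vowel), it takes -os, giving *rujemusos*.
The plural form *rujemusos* — final consonant /s/ (voiceless) → -u → *rujemusosu*.

rujemusosu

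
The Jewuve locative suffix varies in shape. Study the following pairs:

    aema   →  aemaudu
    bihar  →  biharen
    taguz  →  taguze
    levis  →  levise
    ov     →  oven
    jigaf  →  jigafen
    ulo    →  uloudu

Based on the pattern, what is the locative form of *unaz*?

The pattern is sibilance of the final sound: -e when the stem ends in a sibilant (*taguz*, *levis*); -en when the stem ends in a non-sibilant consonant (*bihar*, *ov*, *jigaf*); -udu when the stem ends in a vowel (*aema*, *ulo*).
Since the final sound of *unaz* is /z/ (a sibilant), it takes -e, giving *unaze*.

unaze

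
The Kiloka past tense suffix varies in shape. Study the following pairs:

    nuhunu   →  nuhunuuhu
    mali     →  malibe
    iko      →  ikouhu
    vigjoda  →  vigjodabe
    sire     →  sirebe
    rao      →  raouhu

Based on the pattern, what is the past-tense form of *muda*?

The alternation tracks the last vowel of the stem — -uhu when the last vowel of the stem is a rounded vowel (*nuhunu*, *iko*, *rao*); -be when the last vowel of the stem is an unrounded vowel (*mali*, *vigjoda*, *sire*).
Since the last vowel of *muda* is /a/ (an unrounded vowel), it takes -be, giving *mudabe*.

mudabe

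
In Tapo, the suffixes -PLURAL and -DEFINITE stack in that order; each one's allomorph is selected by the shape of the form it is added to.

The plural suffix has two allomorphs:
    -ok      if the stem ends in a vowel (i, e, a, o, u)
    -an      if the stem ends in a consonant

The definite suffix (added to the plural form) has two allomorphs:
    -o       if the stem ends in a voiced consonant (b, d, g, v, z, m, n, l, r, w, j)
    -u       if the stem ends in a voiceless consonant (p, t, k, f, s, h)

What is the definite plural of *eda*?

edaoku

The final sound of *eda* is /a/, which is a vowel, so the plural suffix is -ok, giving *edaok*.
The final consonant of the plural form *edaok* is /k/, which is voiceless, so the definite suffix is -u, giving *edaoku*.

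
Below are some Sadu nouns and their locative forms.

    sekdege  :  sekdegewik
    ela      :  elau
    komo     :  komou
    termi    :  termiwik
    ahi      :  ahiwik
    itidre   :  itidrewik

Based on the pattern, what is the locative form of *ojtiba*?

The alternation tracks the last vowel of the stem — -wik when the last vowel of the stem is a front vowel (*sekdege*, *termi*, *ahi*, *itidre*); -u when the last vowel of the stem is a back vowel (*ela*, *komo*).
*ojtiba* — last vowel /a/ (a back vowel) → -u → *ojtibau*.

ojtibau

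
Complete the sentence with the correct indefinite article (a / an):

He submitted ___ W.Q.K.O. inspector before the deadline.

The indefinite article is chosen by the initial *sound* of the following word, not its spelling.
The initialism *W.Q.K.O.* is read letter by letter; the first letter, W, is pronounced /ˈdʌbəl.juː/, which begins with a consonant sound.
So the article is *a*: He submitted a W.Q.K.O. inspector before the deadline.

a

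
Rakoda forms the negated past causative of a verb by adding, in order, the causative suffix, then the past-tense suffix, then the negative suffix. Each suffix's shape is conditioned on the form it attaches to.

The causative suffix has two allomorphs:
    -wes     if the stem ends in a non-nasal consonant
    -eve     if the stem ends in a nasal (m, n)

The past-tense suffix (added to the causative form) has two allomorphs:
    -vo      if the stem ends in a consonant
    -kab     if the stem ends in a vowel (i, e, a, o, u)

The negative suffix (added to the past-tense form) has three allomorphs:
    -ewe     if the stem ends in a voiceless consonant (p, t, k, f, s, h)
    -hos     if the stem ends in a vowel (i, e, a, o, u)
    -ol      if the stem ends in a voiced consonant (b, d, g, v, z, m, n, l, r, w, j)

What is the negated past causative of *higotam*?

*higotam*: final consonant = /m/, a nasal → -eve → *higotameve*.
The causative form *higotameve*: final sound = /e/, a vowel → -kab → *higotamevekab*.
The final sound of the past-tense form *higotamevekab* is /b/, which is a voiced consonant, so the negative suffix is -ol, giving *higotamevekabol*.

higotamevekabol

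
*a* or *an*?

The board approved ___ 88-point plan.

The indefinite article is chosen by the initial *sound* of the following word, not its spelling.
The number *88* is spoken "eighty-…", beginning with /ˈeɪti/ — a vowel sound.
So the article is *an*: The board approved an 88-point plan.

an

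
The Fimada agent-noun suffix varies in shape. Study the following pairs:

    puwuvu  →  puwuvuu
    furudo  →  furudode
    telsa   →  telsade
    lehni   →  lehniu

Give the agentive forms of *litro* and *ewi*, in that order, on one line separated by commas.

The pattern is height harmony: -u when the last vowel of the stem is a high vowel (*puwuvu*, *lehni*); -de when the last vowel of the stem is a non-high vowel (*furudo*, *telsa*).
*litro*: last vowel = /o/, a non-high vowel → -de → *litrode*.
Since the last vowel of *ewi* is /i/ (a high vowel), it takes -u, giving *ewiu*.

litrode, ewiu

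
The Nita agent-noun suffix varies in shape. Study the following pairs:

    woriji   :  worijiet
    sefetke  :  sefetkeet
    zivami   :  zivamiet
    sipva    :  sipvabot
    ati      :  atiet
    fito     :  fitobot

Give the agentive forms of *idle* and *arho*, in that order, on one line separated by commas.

Looking at the last vowel of each stem: -et when the last vowel of the stem is a front vowel (*woriji*, *sefetke*, *zivami*, *ati*); -bot when the last vowel of the stem is a back vowel (*sipva*, *fito*).
*idle*: last vowel = /e/, a front vowel → -et → *idleet*.
Since the last vowel of *arho* is /o/ (a back vowel), it takes -bot, giving *arhobot*.

idleet, arhobot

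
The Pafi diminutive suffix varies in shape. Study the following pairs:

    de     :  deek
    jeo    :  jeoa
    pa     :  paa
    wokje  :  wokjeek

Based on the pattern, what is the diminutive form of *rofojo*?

The alternation tracks the last vowel of the stem — -ek when the last vowel of the stem is a front vowel (*de*, *wokje*); -a when the last vowel of the stem is a back vowel (*jeo*, *pa*).
*rofojo*: last vowel = /o/, a back vowel → -a → *rofojoa*.

rofojoa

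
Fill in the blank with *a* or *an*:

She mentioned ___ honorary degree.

an

The indefinite article is chosen by the initial *sound* of the following word, not its spelling.
*honorary* begins with the sound /ɒ/ (silent h) — a vowel sound.
So the article is *an*: She mentioned an honorary degree.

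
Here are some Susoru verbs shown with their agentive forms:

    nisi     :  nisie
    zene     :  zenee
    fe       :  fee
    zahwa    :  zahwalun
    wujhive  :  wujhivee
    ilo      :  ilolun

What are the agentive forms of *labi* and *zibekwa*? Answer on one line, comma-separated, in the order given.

The suffix is conditioned by the last vowel: -e when the last vowel of the stem is a front vowel (*nisi*, *zene*, *fe*, *wujhive*); -lun when the last vowel of the stem is a back vowel (*zahwa*, *ilo*).
The last vowel of *labi* is /i/, which is a front vowel, so the suffix is -e, giving *labie*.
The last vowel of *zibekwa* is /a/, which is a back vowel, so the suffix is -lun, giving *zibekwalun*.

labie, zibekwalun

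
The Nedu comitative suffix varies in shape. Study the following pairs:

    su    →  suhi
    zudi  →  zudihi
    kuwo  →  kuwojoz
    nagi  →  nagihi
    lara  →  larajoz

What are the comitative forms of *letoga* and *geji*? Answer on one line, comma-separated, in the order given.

The pattern is height harmony: -hi when the last vowel of the stem is a high vowel (*su*, *zudi*, *nagi*); -joz when the last vowel of the stem is a non-high vowel (*kuwo*, *lara*).
*letoga* — last vowel /a/ (a non-high vowel) → -joz → *letogajoz*.
The last vowel of *geji* is /i/, which is a high vowel, so the suffix is -hi, giving *gejihi*.

letogajoz, gejihi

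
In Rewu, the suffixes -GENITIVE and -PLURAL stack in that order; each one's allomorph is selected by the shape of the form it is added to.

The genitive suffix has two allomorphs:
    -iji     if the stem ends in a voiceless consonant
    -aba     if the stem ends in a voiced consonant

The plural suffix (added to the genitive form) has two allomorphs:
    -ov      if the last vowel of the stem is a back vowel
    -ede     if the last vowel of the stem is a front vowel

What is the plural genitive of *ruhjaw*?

The final consonant of *ruhjaw* is /w/, which is voiced, so the genitive suffix is -aba, giving *ruhjawaba*.
The genitive form *ruhjawaba* — last vowel /a/ (a back vowel) → -ov → *ruhjawabaov*.

ruhjawabaov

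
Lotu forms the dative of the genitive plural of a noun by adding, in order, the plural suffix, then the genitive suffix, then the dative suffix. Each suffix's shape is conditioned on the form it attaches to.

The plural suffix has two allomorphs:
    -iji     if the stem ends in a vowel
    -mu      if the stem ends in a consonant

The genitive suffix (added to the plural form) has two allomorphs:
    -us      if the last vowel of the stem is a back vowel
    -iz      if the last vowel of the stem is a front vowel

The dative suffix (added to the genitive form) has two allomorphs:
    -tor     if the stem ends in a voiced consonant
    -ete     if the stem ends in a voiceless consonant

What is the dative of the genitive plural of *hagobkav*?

*hagobkav*: final sound = /v/, a consonant → -mu → *hagobkavmu*.
The plural form *hagobkavmu* — last vowel /u/ (a back vowel) → -us → *hagobkavmuus*.
The genitive form *hagobkavmuus* — final consonant /s/ (voiceless) → -ete → *hagobkavmuusete*.

hagobkavmuusete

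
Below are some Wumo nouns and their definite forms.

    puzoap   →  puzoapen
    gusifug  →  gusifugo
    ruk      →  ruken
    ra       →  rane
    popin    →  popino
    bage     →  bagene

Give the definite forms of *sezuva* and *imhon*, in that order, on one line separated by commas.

sezuvane, imhono

The suffix is conditioned by the final sound: -en when the stem ends in a voiceless consonant (*puzoap*, *ruk*); -o when the stem ends in a voiced consonant (*gusifug*, *popin*); -ne when the stem ends in a vowel (*ra*, *bage*).
Since the final sound of *sezuva* is /a/ (a vowel), it takes -ne, giving *sezuvane*.
Since the final sound of *imhon* is /n/ (a voiced consonant), it takes -o, giving *imhono*.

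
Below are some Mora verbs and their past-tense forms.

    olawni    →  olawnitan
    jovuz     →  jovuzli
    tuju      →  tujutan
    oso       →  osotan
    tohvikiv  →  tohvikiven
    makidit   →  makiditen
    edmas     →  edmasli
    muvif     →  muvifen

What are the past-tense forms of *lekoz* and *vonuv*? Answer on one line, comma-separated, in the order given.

The suffix is conditioned by the final sound: -li when the stem ends in a sibilant (*jovuz*, *edmas*); -en when the stem ends in a non-sibilant consonant (*tohvikiv*, *makidit*, *muvif*); -tan when the stem ends in a vowel (*olawni*, *tuju*, *oso*).
The final sound of *lekoz* is /z/, which is a sibilant, so the suffix is -li, giving *lekozli*.
Since the final sound of *vonuv* is /v/ (a non-sibilant consonant), it takes -en, giving *vonuven*.

lekozli, vonuven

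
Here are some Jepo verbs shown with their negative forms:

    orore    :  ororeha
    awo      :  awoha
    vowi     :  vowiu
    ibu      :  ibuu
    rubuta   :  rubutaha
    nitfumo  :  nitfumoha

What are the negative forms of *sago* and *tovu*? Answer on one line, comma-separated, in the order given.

sagoha, tovuu

The suffix is conditioned by the last vowel: -u when the last vowel of the stem is a high vowel (*vowi*, *ibu*); -ha when the last vowel of the stem is a non-high vowel (*orore*, *awo*, *rubuta*, *nitfumo*).
*sago*: last vowel = /o/, a non-high vowel → -ha → *sagoha*.
*tovu* — last vowel /u/ (a high vowel) → -u → *tovuu*.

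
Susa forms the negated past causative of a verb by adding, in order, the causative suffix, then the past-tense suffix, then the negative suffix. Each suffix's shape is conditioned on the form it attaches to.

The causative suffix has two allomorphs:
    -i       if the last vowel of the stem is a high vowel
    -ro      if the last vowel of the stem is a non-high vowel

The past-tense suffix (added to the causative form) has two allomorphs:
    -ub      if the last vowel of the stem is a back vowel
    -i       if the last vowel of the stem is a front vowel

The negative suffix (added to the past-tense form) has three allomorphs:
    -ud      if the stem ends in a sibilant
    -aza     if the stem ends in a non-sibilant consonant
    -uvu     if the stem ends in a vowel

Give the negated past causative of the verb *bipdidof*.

bipdidofroubaza

Since the last vowel of *bipdidof* is /o/ (a non-high vowel), it takes -ro, giving *bipdidofro*.
The causative form *bipdidofro*: last vowel = /o/, a back vowel → -ub → *bipdidofroub*.
The past-tense form *bipdidofroub* — final sound /b/ (a non-sibilant consonant) → -aza → *bipdidofroubaza*.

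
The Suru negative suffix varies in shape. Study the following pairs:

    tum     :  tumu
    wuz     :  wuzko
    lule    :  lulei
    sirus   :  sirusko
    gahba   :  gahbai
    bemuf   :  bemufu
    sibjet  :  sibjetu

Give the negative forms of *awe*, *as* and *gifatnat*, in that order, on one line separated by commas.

awei, asko, gifatnatu

The alternation tracks the final sound of the stem — -ko when the stem ends in a sibilant (*wuz*, *sirus*); -u when the stem ends in a non-sibilant consonant (*tum*, *bemuf*, *sibjet*); -i when the stem ends in a vowel (*lule*, *gahba*).
*awe* — final sound /e/ (a vowel) → -i → *awei*.
*as* — final sound /s/ (a sibilant) → -ko → *asko*.
Since the final sound of *gifatnat* is /t/ (a non-sibilant consonant), it takes -u, giving *gifatnatu*.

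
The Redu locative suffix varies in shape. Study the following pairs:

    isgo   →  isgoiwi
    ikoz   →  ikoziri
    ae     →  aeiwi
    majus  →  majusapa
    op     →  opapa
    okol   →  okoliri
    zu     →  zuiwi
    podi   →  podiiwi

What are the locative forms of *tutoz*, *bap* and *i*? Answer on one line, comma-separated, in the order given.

tutoziri, bapapa, iiwi

The pattern is voicing of the final sound: -apa when the stem ends in a voiceless consonant (*majus*, *op*); -iri when the stem ends in a voiced consonant (*ikoz*, *okol*); -iwi when the stem ends in a vowel (*isgo*, *ae*, *zu*, *podi*).
*tutoz* — final sound /z/ (a voiced consonant) → -iri → *tutoziri*.
The final sound of *bap* is /p/, which is a voiceless consonant, so the suffix is -apa, giving *bapapa*.
Since the final sound of *i* is /i/ (a vowel), it takes -iwi, giving *iiwi*.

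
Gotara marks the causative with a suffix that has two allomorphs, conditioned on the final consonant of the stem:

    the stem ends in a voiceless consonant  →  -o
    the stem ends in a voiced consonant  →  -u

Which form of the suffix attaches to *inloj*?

-u

*inloj*: final consonant = /j/, voiced → -u.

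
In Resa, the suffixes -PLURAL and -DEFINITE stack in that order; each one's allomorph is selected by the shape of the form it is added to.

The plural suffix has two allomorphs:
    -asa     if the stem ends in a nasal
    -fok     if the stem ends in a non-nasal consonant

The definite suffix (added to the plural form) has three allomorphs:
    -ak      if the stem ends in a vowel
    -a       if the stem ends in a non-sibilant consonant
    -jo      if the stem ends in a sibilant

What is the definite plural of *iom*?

*iom* — final consonant /m/ (a nasal) → -asa → *iomasa*.
The final sound of the plural form *iomasa* is /a/, which is a vowel, so the definite suffix is -ak, giving *iomasaak*.

iomasaak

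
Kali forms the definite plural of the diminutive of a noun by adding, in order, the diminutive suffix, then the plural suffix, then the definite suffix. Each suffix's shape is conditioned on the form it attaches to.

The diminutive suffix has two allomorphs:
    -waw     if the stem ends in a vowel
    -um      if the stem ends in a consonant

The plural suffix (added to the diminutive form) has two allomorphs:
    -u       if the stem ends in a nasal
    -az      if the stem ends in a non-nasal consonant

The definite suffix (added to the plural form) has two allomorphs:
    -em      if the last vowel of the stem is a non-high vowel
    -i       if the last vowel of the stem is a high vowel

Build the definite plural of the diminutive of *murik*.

The final sound of *murik* is /k/, which is a consonant, so the diminutive suffix is -um, giving *murikum*.
The diminutive form *murikum* — final consonant /m/ (a nasal) → -u → *murikumu*.
The plural form *murikumu*: last vowel = /u/, a high vowel → -i → *murikumui*.

murikumui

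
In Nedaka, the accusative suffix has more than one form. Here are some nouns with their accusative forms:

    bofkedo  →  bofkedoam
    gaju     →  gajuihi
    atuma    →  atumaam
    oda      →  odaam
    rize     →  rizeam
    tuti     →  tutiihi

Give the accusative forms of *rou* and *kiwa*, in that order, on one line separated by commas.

The pattern is height harmony: -ihi when the last vowel of the stem is a high vowel (*gaju*, *tuti*); -am when the last vowel of the stem is a non-high vowel (*bofkedo*, *atuma*, *oda*, *rize*).
The last vowel of *rou* is /u/, which is a high vowel, so the suffix is -ihi, giving *rouihi*.
*kiwa* — last vowel /a/ (a non-high vowel) → -am → *kiwaam*.

rouihi, kiwaam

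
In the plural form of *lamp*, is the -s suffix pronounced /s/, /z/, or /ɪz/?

The stem *lamp* ends in a voiceless non-sibilant consonant.
The plural suffix surfaces as /ɪz/ after sibilants, /s/ after other voiceless consonants, and /z/ after other voiced sounds.
So the plural -s on *lamp* is pronounced /s/.

/s/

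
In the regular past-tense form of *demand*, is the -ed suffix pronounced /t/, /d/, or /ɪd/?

The stem *demand* ends in /t/ or /d/.
The -ed suffix is realized as /ɪd/ after /t, d/; as /t/ after other voiceless consonants; and as /d/ after other voiced sounds.
So -ed on *demand* is pronounced /ɪd/.

/ɪd/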